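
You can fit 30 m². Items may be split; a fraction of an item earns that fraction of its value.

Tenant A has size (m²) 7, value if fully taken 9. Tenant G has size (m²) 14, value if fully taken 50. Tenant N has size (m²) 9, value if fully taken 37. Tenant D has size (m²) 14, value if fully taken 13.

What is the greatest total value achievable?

Best value per unit of size first: Tenant N 37/9≈4.11, Tenant G 50/14≈3.57, Tenant A 9/7≈1.29, Tenant D 13/14≈0.929.
Tenant N: take in full, 9 m² for value 37 → 21 left.
Take all of Tenant G (14 m², value 50) → 7 m² left.
Tenant A: take in full, 7 m² for value 9 → 0 left.
Total value = 96.

96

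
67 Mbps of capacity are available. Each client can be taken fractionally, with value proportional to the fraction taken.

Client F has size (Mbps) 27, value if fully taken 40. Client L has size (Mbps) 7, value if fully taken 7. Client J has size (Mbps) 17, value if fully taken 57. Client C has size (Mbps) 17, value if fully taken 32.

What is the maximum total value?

135

Best value per unit of size first: Client J 57/17≈3.35, Client C 32/17≈1.88, Client F 40/27≈1.48, Client L 7/7≈1.
All 17 Mbps of Client J fit (value 57) — 50 remain.
Client C: take in full, 17 Mbps for value 32 — 33 left.
Take all of Client F (27 Mbps, value 40) — 6 Mbps left.
6 Mbps left: a 6/7 share of Client L gives 7×6/7 = 6.
Total value = 135.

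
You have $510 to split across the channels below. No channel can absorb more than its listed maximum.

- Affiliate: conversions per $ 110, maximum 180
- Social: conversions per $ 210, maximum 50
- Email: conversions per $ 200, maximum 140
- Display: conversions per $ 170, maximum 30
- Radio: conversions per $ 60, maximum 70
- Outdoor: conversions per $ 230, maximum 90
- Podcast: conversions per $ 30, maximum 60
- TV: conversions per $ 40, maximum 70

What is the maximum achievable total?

Highest conversions per $ first: Outdoor 230 > Social 210 > Email 200 > Display 170 > Affiliate 110 > Radio 60 > TV 40 > Podcast 30.
Give Outdoor 90 to hit its cap of 90 — 420 left.
Give Social 50 to hit its cap of 50 — 370 left.
Email: +140 to 140 (cap) — 230 left.
Display: +30 to 30 (cap) — 200 left.
Affiliate takes 180 to reach its cap of 180 — 20 left.
Radio has room for 70 but only 20 remain, so it gets 20.
Total = 110×180 + 210×50 + 200×140 + 170×30 + 60×20 + 230×90 = 85300.

85300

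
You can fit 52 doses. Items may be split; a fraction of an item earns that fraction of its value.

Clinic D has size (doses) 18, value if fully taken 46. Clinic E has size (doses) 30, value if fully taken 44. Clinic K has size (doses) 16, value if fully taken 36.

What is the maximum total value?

108.4

Sort by value density: Clinic D 46/18≈2.56, Clinic K 36/16≈2.25, Clinic E 44/30≈1.47.
Clinic D: take in full, 18 doses for value 46 — 34 left.
All 16 doses of Clinic K fit (value 36) — 18 remain.
Fill the last 18 doses with part of Clinic E: 18/30 of it earns 26.4.
Total value = 108.4.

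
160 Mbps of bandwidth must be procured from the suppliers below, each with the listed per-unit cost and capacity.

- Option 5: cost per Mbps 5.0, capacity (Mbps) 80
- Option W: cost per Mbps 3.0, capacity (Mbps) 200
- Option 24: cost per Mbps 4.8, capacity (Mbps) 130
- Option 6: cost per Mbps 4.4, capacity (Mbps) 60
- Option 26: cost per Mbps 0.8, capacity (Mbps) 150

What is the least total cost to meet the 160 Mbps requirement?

150

Use suppliers in increasing cost order.
Option 26 (0.8): use full 150 ; 10 Mbps to go.
Take 10 from Option W at 3.0 to finish.
Option 6, Option 24, Option 5: unused.
Cost = 150×0.8 + 10×3.0 = 150.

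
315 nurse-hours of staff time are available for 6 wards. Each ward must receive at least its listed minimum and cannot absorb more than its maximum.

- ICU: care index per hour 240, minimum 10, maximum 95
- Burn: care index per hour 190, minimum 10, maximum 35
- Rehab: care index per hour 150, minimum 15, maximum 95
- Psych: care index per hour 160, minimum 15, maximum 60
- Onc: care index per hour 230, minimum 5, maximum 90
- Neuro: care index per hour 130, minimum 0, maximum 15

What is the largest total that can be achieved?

Meeting every minimum uses 10+10+15+15+5+0 = 55 nurse-hours, leaving 260.
Rank by care index per hour: ICU 240 > Onc 230 > Burn 190 > Psych 160 > Rehab 150 > Neuro 130.
ICU takes 85 more to reach its cap of 95 → 175 left.
Onc takes 85 more to reach its cap of 90 → 90 left.
Burn: +25 to 35 (cap) → 65 left.
Psych: +45 to 60 (cap) → 20 left.
Only 20 left; Rehab takes them to reach 35.
Total = 240×95 + 190×35 + 150×35 + 160×60 + 230×90 = 65000.

65000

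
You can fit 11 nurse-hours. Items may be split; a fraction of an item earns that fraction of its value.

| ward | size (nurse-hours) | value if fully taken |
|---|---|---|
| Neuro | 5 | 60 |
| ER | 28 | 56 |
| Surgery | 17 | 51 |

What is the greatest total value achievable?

78

Rank by value-to-size ratio: Neuro 60/5≈12, Surgery 51/17≈3, ER 56/28≈2.
Take all of Neuro (5 nurse-hours, value 60) → 6 nurse-hours left.
6 nurse-hours left: a 6/17 share of Surgery gives 51×6/17 = 18.
Total value = 78.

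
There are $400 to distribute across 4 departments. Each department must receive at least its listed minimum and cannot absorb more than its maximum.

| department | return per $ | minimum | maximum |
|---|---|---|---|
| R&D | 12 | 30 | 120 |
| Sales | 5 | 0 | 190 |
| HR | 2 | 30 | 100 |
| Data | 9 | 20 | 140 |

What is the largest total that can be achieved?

3310

Meeting every minimum uses 30+0+30+20 = 80 $, leaving 320.
Order the departments by return per $: R&D 12 > Data 9 > Sales 5 > HR 2.
R&D: +90 to 120 (cap) ; 230 left.
Data takes 120 more to reach its cap of 140 ; 110 left.
Sales has room for 190 more but only 110 remain, so it gets 110.
Total = 12×120 + 5×110 + 2×30 + 9×140 = 3310.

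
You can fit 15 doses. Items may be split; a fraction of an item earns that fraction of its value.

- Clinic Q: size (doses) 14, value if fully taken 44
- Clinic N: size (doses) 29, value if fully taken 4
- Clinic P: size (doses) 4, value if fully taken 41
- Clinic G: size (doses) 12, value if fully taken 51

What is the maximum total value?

Sort by value density: Clinic P 41/4≈10.2, Clinic G 51/12≈4.25, Clinic Q 44/14≈3.14, Clinic N 4/29≈0.138.
Take all of Clinic P (4 doses, value 41) ; 11 doses left.
Only 11 doses remain; take 11/12 of Clinic G for value 51×11/12 = 46.75.
Total value = 87.75.

87.75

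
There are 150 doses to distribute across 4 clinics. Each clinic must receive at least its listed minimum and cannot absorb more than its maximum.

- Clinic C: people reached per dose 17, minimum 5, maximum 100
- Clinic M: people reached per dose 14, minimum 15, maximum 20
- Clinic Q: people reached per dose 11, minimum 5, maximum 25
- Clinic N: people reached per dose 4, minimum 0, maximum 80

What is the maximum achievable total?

Meeting every minimum uses 5+15+5+0 = 25 doses, leaving 125.
Order the clinics by people reached per dose: Clinic C 17 > Clinic M 14 > Clinic Q 11 > Clinic N 4.
Give Clinic C 95 more to hit its cap of 100 → 30 left.
Clinic M takes 5 more to reach its cap of 20 → 25 left.
Clinic Q: +20 to 25 (cap) → 5 left.
Only 5 left; Clinic N takes them to reach 5.
Total = 17×100 + 14×20 + 11×25 + 4×5 = 2275.

2275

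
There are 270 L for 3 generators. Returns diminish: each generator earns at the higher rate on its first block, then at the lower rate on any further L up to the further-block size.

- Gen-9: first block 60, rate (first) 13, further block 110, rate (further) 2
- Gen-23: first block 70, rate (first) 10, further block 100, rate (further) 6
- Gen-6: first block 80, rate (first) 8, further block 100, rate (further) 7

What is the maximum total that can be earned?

2540

Order all 6 blocks by rate: Gen-9/first 13 > Gen-23/first 10 > Gen-6/first 8 > Gen-6/second 7 > Gen-23/second 6 > Gen-9/second 2.
Gen-9/first (13): +60 — 210 left.
Gen-23/first (10): +70 — 140 left.
Fill Gen-6 first block (80 at 8) — 60 left.
Gen-6 second at 7: only 60 left, fill 60.
Total = 13×60 + 10×70 + 8×80 + 7×60 = 2540.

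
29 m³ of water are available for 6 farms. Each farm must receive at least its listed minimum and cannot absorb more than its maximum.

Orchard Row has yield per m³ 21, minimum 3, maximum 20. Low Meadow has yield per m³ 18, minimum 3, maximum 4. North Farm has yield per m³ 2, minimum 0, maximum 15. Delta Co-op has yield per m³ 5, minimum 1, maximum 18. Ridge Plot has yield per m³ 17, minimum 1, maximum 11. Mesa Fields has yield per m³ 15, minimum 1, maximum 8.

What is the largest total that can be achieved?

563

Meeting every minimum uses 3+3+0+1+1+1 = 9 m³, leaving 20.
Order the farms by yield per m³: Orchard Row 21 > Low Meadow 18 > Ridge Plot 17 > Mesa Fields 15 > Delta Co-op 5 > North Farm 2.
Orchard Row takes 17 more to reach its cap of 20 — 3 left.
Low Meadow takes 1 more to reach its cap of 4 — 2 left.
Ridge Plot has room for 10 more but only 2 remain, so it gets 3.
Total = 21×20 + 18×4 + 5×1 + 17×3 + 15×1 = 563.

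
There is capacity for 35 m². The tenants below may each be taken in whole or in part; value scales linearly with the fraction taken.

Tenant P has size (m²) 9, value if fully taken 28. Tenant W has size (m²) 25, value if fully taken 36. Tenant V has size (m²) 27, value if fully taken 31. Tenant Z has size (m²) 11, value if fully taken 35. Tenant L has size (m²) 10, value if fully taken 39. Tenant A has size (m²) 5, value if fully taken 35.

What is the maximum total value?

Rank by value-to-size ratio: Tenant A 35/5≈7, Tenant L 39/10≈3.9, Tenant Z 35/11≈3.18, Tenant P 28/9≈3.11, Tenant W 36/25≈1.44, Tenant V 31/27≈1.15.
Take all of Tenant A (5 m², value 35) ; 30 m² left.
All 10 m² of Tenant L fit (value 39) ; 20 remain.
Take all of Tenant Z (11 m², value 35) ; 9 m² left.
Take all of Tenant P (9 m², value 28) ; 0 m² left.
Total value = 137.

137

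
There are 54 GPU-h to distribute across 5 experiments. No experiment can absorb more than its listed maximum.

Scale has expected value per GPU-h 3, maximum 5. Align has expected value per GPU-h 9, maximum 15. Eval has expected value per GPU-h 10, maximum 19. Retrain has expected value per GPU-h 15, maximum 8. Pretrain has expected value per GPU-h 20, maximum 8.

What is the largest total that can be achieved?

617

Rank by expected value per GPU-h: Pretrain 20 > Retrain 15 > Eval 10 > Align 9 > Scale 3.
Pretrain: +8 to 8 (cap) — 46 left.
Retrain: +8 to 8 (cap) — 38 left.
Eval: +19 to 19 (cap) — 19 left.
Give Align 15 to hit its cap of 15 — 4 left.
Scale: +4 (room for 5) → 4. Pool exhausted.
Total = 3×4 + 9×15 + 10×19 + 15×8 + 20×8 = 617.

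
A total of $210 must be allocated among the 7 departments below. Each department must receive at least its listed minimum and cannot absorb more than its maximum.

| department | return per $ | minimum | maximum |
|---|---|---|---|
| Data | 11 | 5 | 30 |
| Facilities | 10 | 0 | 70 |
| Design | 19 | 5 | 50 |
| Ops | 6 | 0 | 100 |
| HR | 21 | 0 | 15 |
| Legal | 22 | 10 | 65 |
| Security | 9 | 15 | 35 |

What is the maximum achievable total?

Meeting every minimum uses 5+0+5+0+0+10+15 = 35 $, leaving 175.
Rank by return per $: Legal 22 > HR 21 > Design 19 > Data 11 > Facilities 10 > Security 9 > Ops 6.
Legal: +55 to 65 (cap) — 120 left.
Give HR 15 more to hit its cap of 15 — 105 left.
Give Design 45 more to hit its cap of 50 — 60 left.
Data: +25 to 30 (cap) — 35 left.
Facilities has room for 70 more but only 35 remain, so it gets 35.
Total = 11×30 + 10×35 + 19×50 + 21×15 + 22×65 + 9×15 = 3510.

3510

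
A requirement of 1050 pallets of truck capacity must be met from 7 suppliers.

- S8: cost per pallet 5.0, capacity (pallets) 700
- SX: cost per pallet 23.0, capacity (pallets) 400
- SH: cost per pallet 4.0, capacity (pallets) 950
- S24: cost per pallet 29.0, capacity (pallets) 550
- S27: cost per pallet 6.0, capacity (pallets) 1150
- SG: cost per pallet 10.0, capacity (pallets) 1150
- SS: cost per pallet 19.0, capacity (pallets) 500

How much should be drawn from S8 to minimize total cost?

100

Use suppliers in increasing cost order.
Take 950 from SH at 4.0 ; need 100 more.
Take 100 from S8 at 5.0 to finish.
S27, SG, SS, SX, S24: unused.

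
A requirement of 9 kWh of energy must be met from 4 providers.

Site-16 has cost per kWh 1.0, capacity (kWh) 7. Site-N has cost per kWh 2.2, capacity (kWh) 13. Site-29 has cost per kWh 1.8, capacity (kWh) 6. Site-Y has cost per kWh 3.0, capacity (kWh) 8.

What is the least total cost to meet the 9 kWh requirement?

Fill from the cheapest provider first.
Take 7 from Site-16 at 1.0 — need 2 more.
Site-29 at 1.8: take 2 of its 6 — requirement met.
Site-N, Site-Y: unused.
Cost = 7×1.0 + 2×1.8 = 10.6.

10.6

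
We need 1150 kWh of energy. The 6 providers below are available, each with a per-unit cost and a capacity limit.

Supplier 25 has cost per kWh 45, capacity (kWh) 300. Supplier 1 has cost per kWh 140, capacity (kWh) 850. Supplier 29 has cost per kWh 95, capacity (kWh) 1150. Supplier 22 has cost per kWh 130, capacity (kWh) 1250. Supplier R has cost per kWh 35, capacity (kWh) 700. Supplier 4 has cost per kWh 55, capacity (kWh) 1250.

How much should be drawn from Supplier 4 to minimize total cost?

Fill from the cheapest provider first.
Supplier R (35): use full 700 → 450 kWh to go.
Take 300 from Supplier 25 at 45 → need 150 more.
Supplier 4 (55): take the remaining 150 → done.
Supplier 29, Supplier 22, Supplier 1: unused.

150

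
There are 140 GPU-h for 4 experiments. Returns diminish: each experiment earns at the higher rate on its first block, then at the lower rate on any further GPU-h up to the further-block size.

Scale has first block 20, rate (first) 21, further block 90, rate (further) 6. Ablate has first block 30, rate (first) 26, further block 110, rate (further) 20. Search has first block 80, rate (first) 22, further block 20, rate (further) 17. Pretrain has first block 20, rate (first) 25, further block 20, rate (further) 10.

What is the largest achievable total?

Treat each block as its own option and order by rate: Ablate/first 26 > Pretrain/first 25 > Search/first 22 > Scale/first 21 > Ablate/second 20 > Search/second 17 > Pretrain/second 10 > Scale/second 6.
Ablate first at 26: fill all 30 — 110 left.
Pretrain/first (25): +20 — 90 left.
Search/first (22): +80 — 10 left.
Scale first at 21: only 10 left, fill 10.
Total = 26×30 + 25×20 + 22×80 + 21×10 = 3250.

3250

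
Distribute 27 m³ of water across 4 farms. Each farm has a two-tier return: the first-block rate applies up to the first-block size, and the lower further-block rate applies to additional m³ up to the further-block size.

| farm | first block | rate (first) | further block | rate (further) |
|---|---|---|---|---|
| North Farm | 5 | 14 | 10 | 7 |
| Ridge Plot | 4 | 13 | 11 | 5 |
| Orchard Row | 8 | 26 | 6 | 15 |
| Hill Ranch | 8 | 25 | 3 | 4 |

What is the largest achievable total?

Treat each block as its own option and order by rate: Orchard Row/tier1 26 > Hill Ranch/tier1 25 > Orchard Row/tier2 15 > North Farm/tier1 14 > Ridge Plot/tier1 13 > North Farm/tier2 7 > Ridge Plot/tier2 5 > Hill Ranch/tier2 4.
Orchard Row/tier1 (26): +8 — 19 left.
Hill Ranch/tier1 (25): +8 — 11 left.
Orchard Row/tier2 (15): +6 — 5 left.
North Farm tier1 at 14: fill all 5 — 0 left.
Total = 26×8 + 25×8 + 15×6 + 14×5 = 568.

568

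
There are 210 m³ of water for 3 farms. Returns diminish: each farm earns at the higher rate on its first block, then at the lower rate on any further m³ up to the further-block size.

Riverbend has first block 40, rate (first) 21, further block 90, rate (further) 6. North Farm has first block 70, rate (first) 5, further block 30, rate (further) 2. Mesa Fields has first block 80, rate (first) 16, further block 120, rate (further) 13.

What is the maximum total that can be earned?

3290

Order all 6 blocks by rate: Riverbend/T1 21 > Mesa Fields/T1 16 > Mesa Fields/T2 13 > Riverbend/T2 6 > North Farm/T1 5 > North Farm/T2 2.
Riverbend T1 at 21: fill all 40 → 170 left.
Fill Mesa Fields T1 block (80 at 16) → 90 left.
Mesa Fields T2 at 13: only 90 left, fill 90.
Total = 21×40 + 16×80 + 13×90 = 3290.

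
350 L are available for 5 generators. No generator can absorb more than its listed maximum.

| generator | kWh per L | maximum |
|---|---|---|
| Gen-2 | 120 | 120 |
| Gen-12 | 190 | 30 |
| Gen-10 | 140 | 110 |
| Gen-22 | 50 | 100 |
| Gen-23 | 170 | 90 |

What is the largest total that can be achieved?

Highest kWh per L first: Gen-12 190 > Gen-23 170 > Gen-10 140 > Gen-2 120 > Gen-22 50.
Give Gen-12 30 to hit its cap of 30 → 320 left.
Gen-23: +90 to 90 (cap) → 230 left.
Gen-10: +110 to 110 (cap) → 120 left.
Give Gen-2 120 to hit its cap of 120 → 0 left.
Total = 120×120 + 190×30 + 140×110 + 170×90 = 50800.

50800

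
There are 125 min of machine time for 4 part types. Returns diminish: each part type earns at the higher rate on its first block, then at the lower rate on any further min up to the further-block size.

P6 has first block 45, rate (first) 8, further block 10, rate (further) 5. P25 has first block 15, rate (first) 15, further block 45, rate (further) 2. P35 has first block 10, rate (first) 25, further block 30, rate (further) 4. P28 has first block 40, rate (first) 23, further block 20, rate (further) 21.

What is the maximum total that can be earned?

2135

Treat each block as its own option and order by rate: P35/T1 25 > P28/T1 23 > P28/T2 21 > P25/T1 15 > P6/T1 8 > P6/T2 5 > P35/T2 4 > P25/T2 2.
P35/T1 (25): +10 — 115 left.
P28/T1 (23): +40 — 75 left.
P28 T2 at 21: fill all 20 — 55 left.
P25 T1 at 15: fill all 15 — 40 left.
P6 T1 at 8: only 40 left, fill 40.
Total = 25×10 + 23×40 + 21×20 + 15×15 + 8×40 = 2135.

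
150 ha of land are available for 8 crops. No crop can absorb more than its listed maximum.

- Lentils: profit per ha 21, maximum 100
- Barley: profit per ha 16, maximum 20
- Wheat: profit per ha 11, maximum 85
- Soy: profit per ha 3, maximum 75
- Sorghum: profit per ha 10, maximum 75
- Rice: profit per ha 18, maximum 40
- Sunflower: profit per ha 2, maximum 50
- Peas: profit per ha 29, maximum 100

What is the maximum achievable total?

3950

Order the crops by profit per ha: Peas 29 > Lentils 21 > Rice 18 > Barley 16 > Wheat 11 > Sorghum 10 > Soy 3 > Sunflower 2.
Peas: +100 to 100 (cap) → 50 left.
Lentils: +50 (room for 100) → 50. Pool exhausted.
Total = 21×50 + 29×100 = 3950.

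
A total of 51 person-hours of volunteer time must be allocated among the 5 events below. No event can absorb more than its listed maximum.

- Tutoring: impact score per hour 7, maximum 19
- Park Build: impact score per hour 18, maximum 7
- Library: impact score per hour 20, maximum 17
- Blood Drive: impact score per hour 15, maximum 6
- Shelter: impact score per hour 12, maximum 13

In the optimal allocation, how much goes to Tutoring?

8

Rank by impact score per hour: Library 20 > Park Build 18 > Blood Drive 15 > Shelter 12 > Tutoring 7.
Library takes 17 to reach its cap of 17 ; 34 left.
Give Park Build 7 to hit its cap of 7 ; 27 left.
Blood Drive: +6 to 6 (cap) ; 21 left.
Shelter: +13 to 13 (cap) ; 8 left.
Tutoring: +8 (room for 19) → 8. Pool exhausted.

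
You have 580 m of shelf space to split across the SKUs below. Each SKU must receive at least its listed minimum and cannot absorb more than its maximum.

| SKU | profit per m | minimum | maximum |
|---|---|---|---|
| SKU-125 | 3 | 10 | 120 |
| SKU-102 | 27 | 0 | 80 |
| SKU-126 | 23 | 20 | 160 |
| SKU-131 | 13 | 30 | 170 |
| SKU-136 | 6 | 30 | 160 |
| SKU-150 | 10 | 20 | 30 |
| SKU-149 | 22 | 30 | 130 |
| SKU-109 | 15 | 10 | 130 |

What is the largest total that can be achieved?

Meeting every minimum uses 10+0+20+30+30+20+30+10 = 150 m, leaving 430.
Rank by profit per m: SKU-102 27 > SKU-126 23 > SKU-149 22 > SKU-109 15 > SKU-131 13 > SKU-150 10 > SKU-136 6 > SKU-125 3.
SKU-102: +80 to 80 (cap) → 350 left.
SKU-126 takes 140 more to reach its cap of 160 → 210 left.
SKU-149 takes 100 more to reach its cap of 130 → 110 left.
SKU-109 has room for 120 more but only 110 remain, so it gets 120.
Total = 3×10 + 27×80 + 23×160 + 13×30 + 6×30 + 10×20 + 22×130 + 15×120 = 11300.

11300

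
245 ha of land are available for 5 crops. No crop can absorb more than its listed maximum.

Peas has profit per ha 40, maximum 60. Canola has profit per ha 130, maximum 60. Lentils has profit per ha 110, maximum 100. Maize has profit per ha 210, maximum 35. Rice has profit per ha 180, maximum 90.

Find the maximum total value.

Order the crops by profit per ha: Maize 210 > Rice 180 > Canola 130 > Lentils 110 > Peas 40.
Maize takes 35 to reach its cap of 35 — 210 left.
Rice: +90 to 90 (cap) — 120 left.
Give Canola 60 to hit its cap of 60 — 60 left.
Lentils has room for 100 but only 60 remain, so it gets 60.
Total = 130×60 + 110×60 + 210×35 + 180×90 = 37950.

37950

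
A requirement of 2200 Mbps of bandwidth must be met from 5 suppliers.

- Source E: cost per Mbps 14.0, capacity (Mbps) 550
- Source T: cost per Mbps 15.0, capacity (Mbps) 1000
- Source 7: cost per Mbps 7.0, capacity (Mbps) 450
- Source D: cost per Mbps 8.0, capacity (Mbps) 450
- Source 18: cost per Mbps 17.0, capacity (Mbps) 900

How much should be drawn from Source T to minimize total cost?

Cheapest first:
Source 7 at 7.0: take all 450 Mbps → 1750 still needed.
Source D at 8.0: take all 450 Mbps → 1300 still needed.
Take 550 from Source E at 14.0 → need 750 more.
Source T (15.0): take the remaining 750 → done.
Source 18: unused.

750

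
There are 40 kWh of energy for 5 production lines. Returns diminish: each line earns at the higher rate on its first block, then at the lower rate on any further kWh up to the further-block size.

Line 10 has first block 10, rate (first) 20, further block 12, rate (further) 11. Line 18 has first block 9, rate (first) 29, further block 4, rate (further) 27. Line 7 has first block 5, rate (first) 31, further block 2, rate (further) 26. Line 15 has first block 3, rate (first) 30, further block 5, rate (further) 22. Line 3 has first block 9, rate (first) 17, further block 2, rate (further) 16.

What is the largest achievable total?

Rank every tier by rate: Line 7/T1 31 > Line 15/T1 30 > Line 18/T1 29 > Line 18/T2 27 > Line 7/T2 26 > Line 15/T2 22 > Line 10/T1 20 > Line 3/T1 17 > Line 3/T2 16 > Line 10/T2 11.
Fill Line 7 T1 block (5 at 31) — 35 left.
Line 15 T1 at 30: fill all 3 — 32 left.
Fill Line 18 T1 block (9 at 29) — 23 left.
Line 18/T2 (27): +4 — 19 left.
Line 7 T2 at 26: fill all 2 — 17 left.
Line 15 T2 at 22: fill all 5 — 12 left.
Line 10 T1 at 20: fill all 10 — 2 left.
2 remain; put them into Line 3 T1 at 17.
Total = 31×5 + 30×3 + 29×9 + 27×4 + 26×2 + 22×5 + 20×10 + 17×2 = 1010.

1010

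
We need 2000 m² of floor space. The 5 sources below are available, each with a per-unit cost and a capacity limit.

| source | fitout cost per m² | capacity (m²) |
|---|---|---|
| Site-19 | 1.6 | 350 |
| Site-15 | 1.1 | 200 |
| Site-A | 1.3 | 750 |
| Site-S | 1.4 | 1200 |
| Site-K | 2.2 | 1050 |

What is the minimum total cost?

2665

Use sources in increasing cost order.
Take 200 from Site-15 at 1.1 — need 1800 more.
Take 750 from Site-A at 1.3 — need 1050 more.
Site-S (1.4): take the remaining 1050 — done.
Site-19, Site-K: unused.
Cost = 200×1.1 + 750×1.3 + 1050×1.4 = 2665.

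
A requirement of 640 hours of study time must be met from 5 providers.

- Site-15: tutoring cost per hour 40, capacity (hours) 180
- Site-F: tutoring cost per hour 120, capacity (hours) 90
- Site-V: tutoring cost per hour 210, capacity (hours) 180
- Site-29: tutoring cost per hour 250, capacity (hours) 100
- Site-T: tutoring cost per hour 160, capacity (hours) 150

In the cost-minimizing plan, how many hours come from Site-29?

40

Cheapest first:
Take 180 from Site-15 at 40 → need 460 more.
Site-F at 120: take all 90 hours → 370 still needed.
Site-T at 160: take all 150 hours → 220 still needed.
Take 180 from Site-V at 210 → need 40 more.
Site-29 (250): take the remaining 40 → done.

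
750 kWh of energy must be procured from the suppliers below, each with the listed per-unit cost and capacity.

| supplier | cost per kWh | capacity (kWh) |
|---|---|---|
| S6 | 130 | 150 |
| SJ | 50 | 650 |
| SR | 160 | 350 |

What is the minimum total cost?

Fill from the cheapest supplier first.
SJ (50): use full 650 → 100 kWh to go.
Take 100 from S6 at 130 to finish.
SR: unused.
Cost = 650×50 + 100×130 = 45500.

45500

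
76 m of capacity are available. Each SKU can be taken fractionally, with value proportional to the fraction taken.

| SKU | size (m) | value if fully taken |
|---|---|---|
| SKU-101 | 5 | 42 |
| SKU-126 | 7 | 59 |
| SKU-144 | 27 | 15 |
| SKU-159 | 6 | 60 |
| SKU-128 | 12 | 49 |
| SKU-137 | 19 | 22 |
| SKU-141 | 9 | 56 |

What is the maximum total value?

Rank by value-to-size ratio: SKU-159 60/6≈10, SKU-126 59/7≈8.43, SKU-101 42/5≈8.4, SKU-141 56/9≈6.22, SKU-128 49/12≈4.08, SKU-137 22/19≈1.16, SKU-144 15/27≈0.556.
SKU-159: take in full, 6 m for value 60 → 70 left.
SKU-126: take in full, 7 m for value 59 → 63 left.
SKU-101: take in full, 5 m for value 42 → 58 left.
Take all of SKU-141 (9 m, value 56) → 49 m left.
All 12 m of SKU-128 fit (value 49) → 37 remain.
Take all of SKU-137 (19 m, value 22) → 18 m left.
Only 18 m remain; take 18/27 of SKU-144 for value 15×18/27 = 10.
Total value = 298.

298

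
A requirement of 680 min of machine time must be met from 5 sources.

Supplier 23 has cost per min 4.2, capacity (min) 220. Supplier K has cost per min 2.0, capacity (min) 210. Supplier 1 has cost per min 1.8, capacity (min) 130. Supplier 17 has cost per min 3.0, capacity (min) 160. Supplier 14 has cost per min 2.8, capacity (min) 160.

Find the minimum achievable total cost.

1666

Cheapest first:
Supplier 1 at 1.8: take all 130 min — 550 still needed.
Take 210 from Supplier K at 2.0 — need 340 more.
Supplier 14 (2.8): use full 160 — 180 min to go.
Supplier 17 (3.0): use full 160 — 20 min to go.
Supplier 23 at 4.2: take 20 of its 220 — requirement met.
Cost = 130×1.8 + 210×2.0 + 160×2.8 + 160×3.0 + 20×4.2 = 1666.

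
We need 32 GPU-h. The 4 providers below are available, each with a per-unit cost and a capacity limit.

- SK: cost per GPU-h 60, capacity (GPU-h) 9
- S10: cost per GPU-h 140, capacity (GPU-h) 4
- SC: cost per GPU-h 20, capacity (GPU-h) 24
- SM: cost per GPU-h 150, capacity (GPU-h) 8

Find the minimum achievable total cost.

Cheapest first:
SC (20): use full 24 → 8 GPU-h to go.
SK (60): take the remaining 8 → done.
S10, SM: unused.
Cost = 24×20 + 8×60 = 960.

960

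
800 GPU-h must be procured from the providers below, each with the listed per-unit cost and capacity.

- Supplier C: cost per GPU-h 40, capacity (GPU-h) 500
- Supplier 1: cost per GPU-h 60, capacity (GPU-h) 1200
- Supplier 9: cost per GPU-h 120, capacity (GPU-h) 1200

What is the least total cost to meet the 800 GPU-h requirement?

38000

Cheapest first:
Supplier C at 40: take all 500 GPU-h ; 300 still needed.
Supplier 1 (60): take the remaining 300 ; done.
Supplier 9: unused.
Cost = 500×40 + 300×60 = 38000.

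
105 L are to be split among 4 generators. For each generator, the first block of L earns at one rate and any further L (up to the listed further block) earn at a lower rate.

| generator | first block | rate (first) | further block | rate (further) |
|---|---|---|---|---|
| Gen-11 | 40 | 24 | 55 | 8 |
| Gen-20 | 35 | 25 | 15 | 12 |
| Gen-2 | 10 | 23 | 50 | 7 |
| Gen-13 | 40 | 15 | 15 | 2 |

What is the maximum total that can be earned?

Treat each block as its own option and order by rate: Gen-20/tier1 25 > Gen-11/tier1 24 > Gen-2/tier1 23 > Gen-13/tier1 15 > Gen-20/tier2 12 > Gen-11/tier2 8 > Gen-2/tier2 7 > Gen-13/tier2 2.
Gen-20/tier1 (25): +35 — 70 left.
Gen-11/tier1 (24): +40 — 30 left.
Fill Gen-2 tier1 block (10 at 23) — 20 left.
Gen-13 tier1 at 15: only 20 left, fill 20.
Total = 25×35 + 24×40 + 23×10 + 15×20 = 2365.

2365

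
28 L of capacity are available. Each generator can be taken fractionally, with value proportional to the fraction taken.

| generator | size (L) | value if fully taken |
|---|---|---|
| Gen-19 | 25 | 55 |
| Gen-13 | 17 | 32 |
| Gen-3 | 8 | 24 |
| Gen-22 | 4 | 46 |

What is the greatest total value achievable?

Best value per unit of size first: Gen-22 46/4≈11.5, Gen-3 24/8≈3, Gen-19 55/25≈2.2, Gen-13 32/17≈1.88.
Take all of Gen-22 (4 L, value 46) ; 24 L left.
Gen-3: take in full, 8 L for value 24 ; 16 left.
16 L left: a 16/25 share of Gen-19 gives 55×16/25 = 35.2.
Total value = 105.2.

105.2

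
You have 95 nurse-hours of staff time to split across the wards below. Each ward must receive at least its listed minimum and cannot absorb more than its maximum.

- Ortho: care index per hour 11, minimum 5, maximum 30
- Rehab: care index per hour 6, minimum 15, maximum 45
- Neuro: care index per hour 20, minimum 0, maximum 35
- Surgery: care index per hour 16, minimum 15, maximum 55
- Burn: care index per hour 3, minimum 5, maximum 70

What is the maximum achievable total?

1420

Meeting every minimum uses 5+15+0+15+5 = 40 nurse-hours, leaving 55.
Highest care index per hour first: Neuro 20 > Surgery 16 > Ortho 11 > Rehab 6 > Burn 3.
Neuro: +35 to 35 (cap) → 20 left.
Only 20 left; Surgery takes them to reach 35.
Total = 11×5 + 6×15 + 20×35 + 16×35 + 3×5 = 1420.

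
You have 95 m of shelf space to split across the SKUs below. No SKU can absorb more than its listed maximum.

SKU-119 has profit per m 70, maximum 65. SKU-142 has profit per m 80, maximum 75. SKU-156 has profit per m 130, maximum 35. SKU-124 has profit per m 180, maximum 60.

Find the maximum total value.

Highest profit per m first: SKU-124 180 > SKU-156 130 > SKU-142 80 > SKU-119 70.
Give SKU-124 60 to hit its cap of 60 — 35 left.
SKU-156: +35 to 35 (cap) — 0 left.
Total = 130×35 + 180×60 = 15350.

15350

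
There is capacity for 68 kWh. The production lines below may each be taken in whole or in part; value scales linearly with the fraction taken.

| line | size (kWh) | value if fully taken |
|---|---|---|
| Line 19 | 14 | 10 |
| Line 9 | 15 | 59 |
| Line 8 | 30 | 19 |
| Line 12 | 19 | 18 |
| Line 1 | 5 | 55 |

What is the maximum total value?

151.5

Rank by value-to-size ratio: Line 1 55/5≈11, Line 9 59/15≈3.93, Line 12 18/19≈0.947, Line 19 10/14≈0.714, Line 8 19/30≈0.633.
Take all of Line 1 (5 kWh, value 55) — 63 kWh left.
Take all of Line 9 (15 kWh, value 59) — 48 kWh left.
Take all of Line 12 (19 kWh, value 18) — 29 kWh left.
All 14 kWh of Line 19 fit (value 10) — 15 remain.
15 kWh left: a 15/30 share of Line 8 gives 19×15/30 = 9.5.
Total value = 151.5.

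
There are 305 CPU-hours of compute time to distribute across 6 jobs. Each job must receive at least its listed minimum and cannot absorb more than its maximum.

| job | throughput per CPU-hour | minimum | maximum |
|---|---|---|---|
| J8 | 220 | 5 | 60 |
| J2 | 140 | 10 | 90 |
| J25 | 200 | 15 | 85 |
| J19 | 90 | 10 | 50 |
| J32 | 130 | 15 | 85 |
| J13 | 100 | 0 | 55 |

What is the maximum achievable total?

51500

Meeting every minimum uses 5+10+15+10+15+0 = 55 CPU-hours, leaving 250.
Order the jobs by throughput per CPU-hour: J8 220 > J25 200 > J2 140 > J32 130 > J13 100 > J19 90.
J8: +55 to 60 (cap) ; 195 left.
J25 takes 70 more to reach its cap of 85 ; 125 left.
Give J2 80 more to hit its cap of 90 ; 45 left.
J32 has room for 70 more but only 45 remain, so it gets 60.
Total = 220×60 + 140×90 + 200×85 + 90×10 + 130×60 = 51500.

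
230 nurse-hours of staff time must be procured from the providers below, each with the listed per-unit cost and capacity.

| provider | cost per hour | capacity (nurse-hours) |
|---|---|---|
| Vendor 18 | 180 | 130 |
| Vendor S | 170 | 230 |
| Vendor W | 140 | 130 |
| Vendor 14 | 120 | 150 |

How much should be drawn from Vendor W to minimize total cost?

80

Use providers in increasing cost order.
Vendor 14 (120): use full 150 ; 80 nurse-hours to go.
Vendor W (140): take the remaining 80 ; done.
Vendor S, Vendor 18: unused.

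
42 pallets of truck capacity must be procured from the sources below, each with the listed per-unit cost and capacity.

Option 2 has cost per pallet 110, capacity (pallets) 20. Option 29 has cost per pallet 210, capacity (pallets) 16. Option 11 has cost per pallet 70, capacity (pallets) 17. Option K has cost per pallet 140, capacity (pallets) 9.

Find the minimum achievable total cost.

Use sources in increasing cost order.
Option 11 (70): use full 17 ; 25 pallets to go.
Take 20 from Option 2 at 110 ; need 5 more.
Option K at 140: take 5 of its 9 ; requirement met.
Option 29: unused.
Cost = 17×70 + 20×110 + 5×140 = 4090.

4090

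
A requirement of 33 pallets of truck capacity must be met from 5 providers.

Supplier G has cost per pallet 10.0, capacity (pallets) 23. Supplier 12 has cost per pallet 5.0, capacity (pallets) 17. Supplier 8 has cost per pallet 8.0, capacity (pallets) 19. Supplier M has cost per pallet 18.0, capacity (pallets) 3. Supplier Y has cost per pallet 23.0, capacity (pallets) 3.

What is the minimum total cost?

213

Fill from the cheapest provider first.
Supplier 12 (5.0): use full 17 → 16 pallets to go.
Take 16 from Supplier 8 at 8.0 to finish.
Supplier G, Supplier M, Supplier Y: unused.
Cost = 17×5.0 + 16×8.0 = 213.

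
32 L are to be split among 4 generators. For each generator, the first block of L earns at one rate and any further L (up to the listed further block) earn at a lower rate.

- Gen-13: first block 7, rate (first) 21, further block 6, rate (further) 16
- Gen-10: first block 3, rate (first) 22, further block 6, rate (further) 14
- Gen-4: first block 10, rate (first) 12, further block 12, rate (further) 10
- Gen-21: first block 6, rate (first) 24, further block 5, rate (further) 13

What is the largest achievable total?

Order all 8 blocks by rate: Gen-21/tier1 24 > Gen-10/tier1 22 > Gen-13/tier1 21 > Gen-13/tier2 16 > Gen-10/tier2 14 > Gen-21/tier2 13 > Gen-4/tier1 12 > Gen-4/tier2 10.
Gen-21/tier1 (24): +6 → 26 left.
Gen-10/tier1 (22): +3 → 23 left.
Fill Gen-13 tier1 block (7 at 21) → 16 left.
Fill Gen-13 tier2 block (6 at 16) → 10 left.
Fill Gen-10 tier2 block (6 at 14) → 4 left.
4 remain; put them into Gen-21 tier2 at 13.
Total = 24×6 + 22×3 + 21×7 + 16×6 + 14×6 + 13×4 = 589.

589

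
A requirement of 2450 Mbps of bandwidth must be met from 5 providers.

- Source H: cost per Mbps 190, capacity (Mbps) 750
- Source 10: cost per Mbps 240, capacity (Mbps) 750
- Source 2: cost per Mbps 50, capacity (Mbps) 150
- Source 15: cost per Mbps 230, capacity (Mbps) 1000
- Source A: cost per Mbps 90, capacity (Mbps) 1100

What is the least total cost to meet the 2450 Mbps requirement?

Use providers in increasing cost order.
Take 150 from Source 2 at 50 — need 2300 more.
Source A at 90: take all 1100 Mbps — 1200 still needed.
Source H (190): use full 750 — 450 Mbps to go.
Take 450 from Source 15 at 230 to finish.
Source 10: unused.
Cost = 150×50 + 1100×90 + 750×190 + 450×230 = 352500.

352500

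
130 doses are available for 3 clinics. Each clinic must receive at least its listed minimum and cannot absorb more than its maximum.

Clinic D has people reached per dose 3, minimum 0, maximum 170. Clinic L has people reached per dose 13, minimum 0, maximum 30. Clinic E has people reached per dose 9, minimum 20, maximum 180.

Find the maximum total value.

1290

Meeting every minimum uses 0+0+20 = 20 doses, leaving 110.
Rank by people reached per dose: Clinic L 13 > Clinic E 9 > Clinic D 3.
Clinic L: +30 to 30 (cap) ; 80 left.
Clinic E: +80 (room for 160) → 100. Pool exhausted.
Total = 13×30 + 9×100 = 1290.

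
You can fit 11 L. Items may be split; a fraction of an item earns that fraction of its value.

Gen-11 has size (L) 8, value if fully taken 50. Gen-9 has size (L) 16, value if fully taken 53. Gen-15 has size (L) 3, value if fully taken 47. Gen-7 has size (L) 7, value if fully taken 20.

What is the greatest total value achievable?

97

Best value per unit of size first: Gen-15 47/3≈15.7, Gen-11 50/8≈6.25, Gen-9 53/16≈3.31, Gen-7 20/7≈2.86.
All 3 L of Gen-15 fit (value 47) ; 8 remain.
Take all of Gen-11 (8 L, value 50) ; 0 L left.
Total value = 97.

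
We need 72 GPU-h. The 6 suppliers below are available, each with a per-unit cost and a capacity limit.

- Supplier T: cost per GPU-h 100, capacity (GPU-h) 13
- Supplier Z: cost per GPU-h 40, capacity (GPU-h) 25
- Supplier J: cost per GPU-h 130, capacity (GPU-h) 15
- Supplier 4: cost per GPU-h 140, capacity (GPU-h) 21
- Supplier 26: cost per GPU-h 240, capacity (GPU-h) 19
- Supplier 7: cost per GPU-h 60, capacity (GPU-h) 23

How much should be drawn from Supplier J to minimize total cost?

Use suppliers in increasing cost order.
Supplier Z at 40: take all 25 GPU-h — 47 still needed.
Take 23 from Supplier 7 at 60 — need 24 more.
Take 13 from Supplier T at 100 — need 11 more.
Supplier J (130): take the remaining 11 — done.
Supplier 4, Supplier 26: unused.

11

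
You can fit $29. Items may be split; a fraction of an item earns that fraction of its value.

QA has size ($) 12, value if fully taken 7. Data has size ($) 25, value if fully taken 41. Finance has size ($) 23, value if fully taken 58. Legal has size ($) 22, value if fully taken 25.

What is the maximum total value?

67.84

Sort by value density: Finance 58/23≈2.52, Data 41/25≈1.64, Legal 25/22≈1.14, QA 7/12≈0.583.
Finance: take in full, 23 $ for value 58 → 6 left.
Fill the last 6 $ with part of Data: 6/25 of it earns 9.84.
Total value = 67.84.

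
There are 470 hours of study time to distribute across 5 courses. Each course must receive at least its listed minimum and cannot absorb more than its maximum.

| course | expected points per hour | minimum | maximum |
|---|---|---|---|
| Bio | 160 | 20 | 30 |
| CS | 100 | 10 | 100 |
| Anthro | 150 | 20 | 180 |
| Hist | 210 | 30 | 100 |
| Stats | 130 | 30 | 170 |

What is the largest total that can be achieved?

Meeting every minimum uses 20+10+20+30+30 = 110 hours, leaving 360.
Rank by expected points per hour: Hist 210 > Bio 160 > Anthro 150 > Stats 130 > CS 100.
Give Hist 70 more to hit its cap of 100 — 290 left.
Bio: +10 to 30 (cap) — 280 left.
Give Anthro 160 more to hit its cap of 180 — 120 left.
Stats: +120 (room for 140) → 150. Pool exhausted.
Total = 160×30 + 100×10 + 150×180 + 210×100 + 130×150 = 73300.

73300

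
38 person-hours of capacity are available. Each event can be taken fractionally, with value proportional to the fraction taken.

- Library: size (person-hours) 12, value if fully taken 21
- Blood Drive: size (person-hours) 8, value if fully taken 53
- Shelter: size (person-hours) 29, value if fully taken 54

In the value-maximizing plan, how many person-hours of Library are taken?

1

Sort by value density: Blood Drive 53/8≈6.62, Shelter 54/29≈1.86, Library 21/12≈1.75.
All 8 person-hours of Blood Drive fit (value 53) ; 30 remain.
All 29 person-hours of Shelter fit (value 54) ; 1 remain.
1 person-hours left: a 1/12 share of Library gives 21×1/12 = 1.75.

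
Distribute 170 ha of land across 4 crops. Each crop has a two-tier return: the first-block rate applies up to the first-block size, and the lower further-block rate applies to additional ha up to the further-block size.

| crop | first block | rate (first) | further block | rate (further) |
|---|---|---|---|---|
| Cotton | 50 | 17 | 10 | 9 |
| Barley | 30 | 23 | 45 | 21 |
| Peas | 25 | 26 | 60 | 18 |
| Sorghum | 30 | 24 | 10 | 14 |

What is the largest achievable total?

Treat each block as its own option and order by rate: Peas/tier1 26 > Sorghum/tier1 24 > Barley/tier1 23 > Barley/tier2 21 > Peas/tier2 18 > Cotton/tier1 17 > Sorghum/tier2 14 > Cotton/tier2 9.
Fill Peas tier1 block (25 at 26) — 145 left.
Sorghum tier1 at 24: fill all 30 — 115 left.
Barley tier1 at 23: fill all 30 — 85 left.
Barley/tier2 (21): +45 — 40 left.
40 remain; put them into Peas tier2 at 18.
Total = 26×25 + 24×30 + 23×30 + 21×45 + 18×40 = 3725.

3725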